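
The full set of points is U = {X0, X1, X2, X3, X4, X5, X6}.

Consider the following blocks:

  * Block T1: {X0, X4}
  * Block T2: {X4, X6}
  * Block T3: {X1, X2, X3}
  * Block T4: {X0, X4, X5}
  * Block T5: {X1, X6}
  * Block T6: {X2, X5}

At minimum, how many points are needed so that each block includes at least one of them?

H = {X1, X4, X5} meets every block (each contains at least one member of H), and |H| = 3.
The blocks T1, T5, T6 are pairwise disjoint, so any hitting set needs a separate point for each — at least 3. Hence 3 is optimal.

3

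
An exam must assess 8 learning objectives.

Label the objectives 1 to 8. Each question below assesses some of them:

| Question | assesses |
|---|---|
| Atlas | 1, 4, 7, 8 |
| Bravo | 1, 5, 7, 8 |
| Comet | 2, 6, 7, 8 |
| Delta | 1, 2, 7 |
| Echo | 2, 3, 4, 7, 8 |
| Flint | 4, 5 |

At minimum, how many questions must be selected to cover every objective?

3

Bravo and Comet and Echo together: Bravo ∪ Comet ∪ Echo = {1, 2, 3, 4, 5, 6, 7, 8} — every objective is covered.
Only Echo contains 3, so Echo is forced; the remaining 3 objectives need at least 2 more questions (each remaining question adds at most 2) — so at least 3 questions are needed, and 3 is optimal.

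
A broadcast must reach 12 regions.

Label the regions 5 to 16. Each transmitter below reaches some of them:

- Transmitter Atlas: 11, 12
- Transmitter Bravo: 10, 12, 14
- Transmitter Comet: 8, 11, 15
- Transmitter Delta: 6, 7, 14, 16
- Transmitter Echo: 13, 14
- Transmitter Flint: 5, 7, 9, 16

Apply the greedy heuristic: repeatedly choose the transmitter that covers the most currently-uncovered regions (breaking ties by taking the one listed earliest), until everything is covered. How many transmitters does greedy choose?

5

Greedy: pick Delta (covers 4 new) → pick Comet (covers 3 new) → pick Bravo (covers 2 new) → pick Flint (covers 2 new) → pick Echo (covers 1 new). Total picks: 5.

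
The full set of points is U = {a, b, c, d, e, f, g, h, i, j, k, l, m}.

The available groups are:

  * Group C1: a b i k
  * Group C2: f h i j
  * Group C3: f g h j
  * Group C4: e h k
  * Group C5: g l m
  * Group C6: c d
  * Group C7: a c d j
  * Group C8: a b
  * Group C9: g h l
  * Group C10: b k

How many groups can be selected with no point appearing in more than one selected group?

C4, C5, C6, C8 are pairwise disjoint (C4={e,h,k}; C5={g,l,m}; C6={c,d}; C8={a,b}).
Every remaining group overlaps one of these, and no 5 of the listed groups are pairwise disjoint, so 4 is the maximum.

4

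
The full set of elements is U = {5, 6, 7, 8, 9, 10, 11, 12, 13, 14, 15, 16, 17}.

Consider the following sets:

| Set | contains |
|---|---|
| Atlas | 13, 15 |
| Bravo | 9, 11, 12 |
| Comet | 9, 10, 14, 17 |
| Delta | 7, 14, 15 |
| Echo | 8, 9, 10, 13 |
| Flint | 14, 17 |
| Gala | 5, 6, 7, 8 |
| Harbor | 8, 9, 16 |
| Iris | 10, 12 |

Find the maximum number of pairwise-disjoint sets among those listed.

Atlas, Flint, Harbor, Iris are pairwise disjoint (Atlas={13,15}; Flint={14,17}; Harbor={8,9,16}; Iris={10,12}).
Every remaining set overlaps one of these, and no 5 of the listed sets are pairwise disjoint, so 4 is the maximum.

4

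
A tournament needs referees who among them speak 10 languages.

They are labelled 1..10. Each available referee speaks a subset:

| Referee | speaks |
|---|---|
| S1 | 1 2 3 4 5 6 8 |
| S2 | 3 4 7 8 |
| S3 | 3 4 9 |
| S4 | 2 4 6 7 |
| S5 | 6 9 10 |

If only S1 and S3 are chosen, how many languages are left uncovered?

Union of S1, S3 = {1, 2, 3, 4, 5, 6, 8, 9}.
Not covered: 7, 10 — 2 languages.

2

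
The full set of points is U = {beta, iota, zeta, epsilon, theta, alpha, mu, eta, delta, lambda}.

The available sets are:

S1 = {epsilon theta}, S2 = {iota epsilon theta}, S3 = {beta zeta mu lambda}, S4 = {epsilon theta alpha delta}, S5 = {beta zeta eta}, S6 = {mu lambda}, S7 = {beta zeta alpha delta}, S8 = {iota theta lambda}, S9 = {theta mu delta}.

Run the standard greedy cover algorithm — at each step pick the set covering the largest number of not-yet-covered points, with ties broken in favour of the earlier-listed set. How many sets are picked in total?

Greedy: pick S3 (covers 4 new) → pick S4 (covers 4 new) → pick S2 (covers 1 new) → pick S5 (covers 1 new). Total picks: 4.

4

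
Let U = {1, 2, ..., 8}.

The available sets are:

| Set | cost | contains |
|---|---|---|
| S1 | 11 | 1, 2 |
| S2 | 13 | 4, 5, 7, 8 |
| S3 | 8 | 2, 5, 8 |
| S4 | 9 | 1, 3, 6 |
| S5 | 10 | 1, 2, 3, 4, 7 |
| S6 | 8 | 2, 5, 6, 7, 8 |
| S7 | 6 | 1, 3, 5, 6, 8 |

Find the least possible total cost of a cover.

S5, S7 together cover every element (S5 ∪ S7 = {1, 2, 3, 4, 5, 6, 7, 8}); total cost 10 + 6 = 16.
No covering selection has total cost below 16.

16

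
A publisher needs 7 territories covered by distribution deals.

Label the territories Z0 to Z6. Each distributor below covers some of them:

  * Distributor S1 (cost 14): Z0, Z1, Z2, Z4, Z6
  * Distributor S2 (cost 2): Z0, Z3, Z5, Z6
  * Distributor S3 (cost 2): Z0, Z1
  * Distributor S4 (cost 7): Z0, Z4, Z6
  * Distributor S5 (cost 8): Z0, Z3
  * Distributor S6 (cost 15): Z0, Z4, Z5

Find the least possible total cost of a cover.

S1, S2 together cover every territory (S1 ∪ S2 = {Z0, Z1, Z2, Z3, Z4, Z5, Z6}); total cost 14 + 2 = 16.
The greedy pick S2, S3, S1 costs 18; no covering selection beats 16.

16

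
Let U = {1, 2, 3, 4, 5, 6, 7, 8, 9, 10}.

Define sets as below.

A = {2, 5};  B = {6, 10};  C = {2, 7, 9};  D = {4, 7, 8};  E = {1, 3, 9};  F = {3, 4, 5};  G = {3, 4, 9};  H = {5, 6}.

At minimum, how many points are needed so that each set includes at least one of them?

4

Take T = {2, 4, 6, 9}. Each listed set contains at least one of these, so T is a hitting set of size 4.
The sets A, B, D, E are pairwise disjoint, so any hitting set needs a separate point for each — at least 4. Hence 4 is optimal.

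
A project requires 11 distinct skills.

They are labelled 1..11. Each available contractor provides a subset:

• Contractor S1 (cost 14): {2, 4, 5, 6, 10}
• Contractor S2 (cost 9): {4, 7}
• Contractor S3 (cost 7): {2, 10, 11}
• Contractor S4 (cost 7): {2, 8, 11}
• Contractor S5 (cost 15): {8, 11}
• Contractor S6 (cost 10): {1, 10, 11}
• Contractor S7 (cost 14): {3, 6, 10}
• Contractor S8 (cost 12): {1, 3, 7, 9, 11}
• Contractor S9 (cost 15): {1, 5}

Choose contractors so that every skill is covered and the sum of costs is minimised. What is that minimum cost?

33

S1, S4, S8 together cover every skill (S1 ∪ S4 ∪ S8 = {1, 2, 3, 4, 5, 6, 7, 8, 9, 10, 11}); total cost 14 + 7 + 12 = 33.
The greedy pick S3, S8, S1, S4 costs 40; no covering selection beats 33.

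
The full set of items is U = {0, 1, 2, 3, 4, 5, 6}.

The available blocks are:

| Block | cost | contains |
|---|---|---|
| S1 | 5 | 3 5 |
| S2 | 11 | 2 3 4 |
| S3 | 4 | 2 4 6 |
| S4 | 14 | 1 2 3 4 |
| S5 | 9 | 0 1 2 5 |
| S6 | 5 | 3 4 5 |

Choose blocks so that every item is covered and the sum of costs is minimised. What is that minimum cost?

S3, S5, S6 together cover every item (S3 ∪ S5 ∪ S6 = {0, 1, 2, 3, 4, 5, 6}); total cost 4 + 9 + 5 = 18.
No covering selection has total cost below 18.

18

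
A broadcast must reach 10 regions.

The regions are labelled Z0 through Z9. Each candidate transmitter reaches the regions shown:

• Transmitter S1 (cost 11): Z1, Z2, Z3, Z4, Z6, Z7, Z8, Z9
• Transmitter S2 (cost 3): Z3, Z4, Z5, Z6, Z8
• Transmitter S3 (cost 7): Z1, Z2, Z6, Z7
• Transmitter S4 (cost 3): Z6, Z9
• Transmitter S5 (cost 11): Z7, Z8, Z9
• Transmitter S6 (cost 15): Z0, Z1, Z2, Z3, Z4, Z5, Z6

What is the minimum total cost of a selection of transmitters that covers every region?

S1, S6 together cover every region (S1 ∪ S6 = {Z0, Z1, Z2, Z3, Z4, Z5, Z6, Z7, Z8, Z9}); total cost 11 + 15 = 26.
The greedy pick S2, S3, S4, S6 costs 28; no covering selection beats 26.

26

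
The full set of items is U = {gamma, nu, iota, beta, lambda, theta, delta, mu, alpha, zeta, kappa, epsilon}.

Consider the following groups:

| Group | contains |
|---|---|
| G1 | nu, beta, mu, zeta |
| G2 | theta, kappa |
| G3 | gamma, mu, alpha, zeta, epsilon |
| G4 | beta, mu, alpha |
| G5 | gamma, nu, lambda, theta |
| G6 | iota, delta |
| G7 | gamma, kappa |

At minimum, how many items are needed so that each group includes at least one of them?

The 4 items {nu, delta, alpha, kappa} hit every group.
No choice of 3 items meets every group, so 4 is the minimum.

4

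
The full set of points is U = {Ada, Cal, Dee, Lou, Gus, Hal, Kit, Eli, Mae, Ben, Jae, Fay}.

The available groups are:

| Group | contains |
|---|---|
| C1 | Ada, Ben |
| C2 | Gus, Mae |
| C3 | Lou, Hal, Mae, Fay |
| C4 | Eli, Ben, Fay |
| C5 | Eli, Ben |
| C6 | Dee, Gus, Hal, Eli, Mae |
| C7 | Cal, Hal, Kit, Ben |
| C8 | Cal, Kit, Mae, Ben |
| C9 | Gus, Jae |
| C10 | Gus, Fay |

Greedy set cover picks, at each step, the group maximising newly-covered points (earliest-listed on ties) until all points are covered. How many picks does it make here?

Greedy: pick C6 (covers 5 new) → pick C7 (covers 3 new) → pick C3 (covers 2 new) → pick C1 (covers 1 new) → pick C9 (covers 1 new). Total picks: 5.

5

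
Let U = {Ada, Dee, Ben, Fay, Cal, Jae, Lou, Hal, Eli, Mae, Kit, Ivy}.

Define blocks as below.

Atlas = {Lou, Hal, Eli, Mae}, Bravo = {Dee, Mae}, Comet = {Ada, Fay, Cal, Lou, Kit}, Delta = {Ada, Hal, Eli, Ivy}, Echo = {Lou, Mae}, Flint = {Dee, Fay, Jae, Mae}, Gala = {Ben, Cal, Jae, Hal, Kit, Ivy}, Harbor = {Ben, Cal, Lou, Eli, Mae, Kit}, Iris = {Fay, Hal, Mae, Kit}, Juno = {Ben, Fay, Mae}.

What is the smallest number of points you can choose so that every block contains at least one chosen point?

3

H = {Mae, Kit, Ivy} meets every block (each contains at least one member of H), and |H| = 3.
No choice of 2 points meets every block, so 3 is the minimum.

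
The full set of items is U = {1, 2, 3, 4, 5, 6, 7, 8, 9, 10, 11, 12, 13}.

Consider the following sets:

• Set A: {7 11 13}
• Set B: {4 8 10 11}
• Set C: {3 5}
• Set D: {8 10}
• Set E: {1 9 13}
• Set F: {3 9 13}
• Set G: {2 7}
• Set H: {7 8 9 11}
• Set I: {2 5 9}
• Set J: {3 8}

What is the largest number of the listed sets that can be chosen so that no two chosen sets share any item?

4

B, C, E, G are pairwise disjoint (B={4,8,10,11}; C={3,5}; E={1,9,13}; G={2,7}).
Every remaining set overlaps one of these, and no 5 of the listed sets are pairwise disjoint, so 4 is the maximum.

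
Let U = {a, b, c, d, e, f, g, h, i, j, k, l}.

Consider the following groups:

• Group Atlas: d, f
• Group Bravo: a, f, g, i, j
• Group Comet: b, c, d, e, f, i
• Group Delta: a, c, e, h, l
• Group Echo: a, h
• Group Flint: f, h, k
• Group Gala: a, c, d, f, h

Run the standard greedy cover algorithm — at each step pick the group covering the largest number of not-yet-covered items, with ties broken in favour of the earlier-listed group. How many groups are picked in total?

Greedy: pick Comet (covers 6 new) → pick Bravo (covers 3 new) → pick Delta (covers 2 new) → pick Flint (covers 1 new). Total picks: 4.

4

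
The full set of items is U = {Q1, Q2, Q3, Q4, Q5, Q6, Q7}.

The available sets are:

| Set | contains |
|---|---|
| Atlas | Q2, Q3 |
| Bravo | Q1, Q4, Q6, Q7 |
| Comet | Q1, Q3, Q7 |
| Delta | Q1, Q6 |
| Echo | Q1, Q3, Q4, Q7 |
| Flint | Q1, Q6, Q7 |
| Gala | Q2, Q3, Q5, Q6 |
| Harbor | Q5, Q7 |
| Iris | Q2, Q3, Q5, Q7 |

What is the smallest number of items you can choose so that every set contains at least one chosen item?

3

H = {Q1, Q3, Q7} meets every set (each contains at least one member of H), and |H| = 3.
The sets Atlas, Delta, Harbor are pairwise disjoint, so any hitting set needs a separate item for each — at least 3. Hence 3 is optimal.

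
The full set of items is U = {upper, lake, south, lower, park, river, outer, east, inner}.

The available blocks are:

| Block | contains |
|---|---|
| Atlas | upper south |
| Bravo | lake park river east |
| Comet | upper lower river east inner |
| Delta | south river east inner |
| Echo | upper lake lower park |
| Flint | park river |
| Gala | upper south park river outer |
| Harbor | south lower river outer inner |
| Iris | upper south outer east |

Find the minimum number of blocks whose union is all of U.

3

Comet, Echo, and Harbor cover everything between them: the union {upper, lake, south, lower, park, river, outer, east, inner} is all of U.
No 2 of the 9 blocks cover everything (all 36 combinations miss at least one item), so 3 is optimal.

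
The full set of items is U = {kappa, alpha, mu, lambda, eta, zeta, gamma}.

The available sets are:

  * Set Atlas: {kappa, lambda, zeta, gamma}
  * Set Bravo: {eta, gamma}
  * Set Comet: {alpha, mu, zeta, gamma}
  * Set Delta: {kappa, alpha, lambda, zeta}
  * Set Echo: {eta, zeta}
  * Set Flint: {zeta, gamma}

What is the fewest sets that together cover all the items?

3

Take {Bravo, Comet, Delta}. Their union is {kappa, alpha, mu, lambda, eta, zeta, gamma}, which is all 7 items.
Only Comet contains mu, so Comet is forced; the remaining 3 items need at least 2 more sets (each remaining set adds at most 2) — so at least 3 sets are needed, and 3 is optimal.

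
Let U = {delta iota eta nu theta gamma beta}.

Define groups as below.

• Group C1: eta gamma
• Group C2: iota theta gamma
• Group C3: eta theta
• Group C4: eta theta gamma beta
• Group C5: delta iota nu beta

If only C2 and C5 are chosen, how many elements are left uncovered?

Union of C2, C5 = {delta, iota, nu, theta, gamma, beta}.
Not covered: eta — 1 element.

1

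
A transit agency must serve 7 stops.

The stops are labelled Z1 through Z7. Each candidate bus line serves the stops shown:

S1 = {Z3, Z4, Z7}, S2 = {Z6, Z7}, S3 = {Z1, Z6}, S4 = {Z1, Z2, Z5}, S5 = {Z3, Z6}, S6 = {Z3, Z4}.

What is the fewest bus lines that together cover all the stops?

3

Take {S1, S2, S4}. Their union is {Z1, Z2, Z3, Z4, Z5, Z6, Z7}, which is all 7 stops.
Each bus line has at most 3 stops, and 2·3 = 6 < 7 — so at least 3 bus lines are needed, and 3 is optimal.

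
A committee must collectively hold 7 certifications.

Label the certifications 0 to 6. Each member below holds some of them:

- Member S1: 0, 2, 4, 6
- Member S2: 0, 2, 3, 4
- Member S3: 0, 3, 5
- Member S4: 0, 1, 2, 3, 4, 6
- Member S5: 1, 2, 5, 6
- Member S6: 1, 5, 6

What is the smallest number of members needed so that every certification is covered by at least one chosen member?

S2 and S6 together: S2 ∪ S6 = {0, 1, 2, 3, 4, 5, 6} — every certification is covered.
No single member has all 7 certifications (the largest, S4, has 6), so 2 is optimal.

2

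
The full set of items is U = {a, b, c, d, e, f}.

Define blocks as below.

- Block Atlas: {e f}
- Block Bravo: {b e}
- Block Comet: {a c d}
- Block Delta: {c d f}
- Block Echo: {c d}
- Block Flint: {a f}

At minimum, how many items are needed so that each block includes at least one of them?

3

H = {c, e, f} meets every block (each contains at least one member of H), and |H| = 3.
The blocks Bravo, Echo, Flint are pairwise disjoint, so any hitting set needs a separate item for each — at least 3. Hence 3 is optimal.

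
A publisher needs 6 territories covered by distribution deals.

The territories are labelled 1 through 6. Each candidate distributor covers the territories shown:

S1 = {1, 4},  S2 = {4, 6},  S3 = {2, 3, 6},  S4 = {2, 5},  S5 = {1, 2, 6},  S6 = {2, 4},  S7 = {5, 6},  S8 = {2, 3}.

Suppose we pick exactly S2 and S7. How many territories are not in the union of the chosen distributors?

Union of S2, S7 = {4, 5, 6}.
Not covered: 1, 2, 3 — 3 territories.

3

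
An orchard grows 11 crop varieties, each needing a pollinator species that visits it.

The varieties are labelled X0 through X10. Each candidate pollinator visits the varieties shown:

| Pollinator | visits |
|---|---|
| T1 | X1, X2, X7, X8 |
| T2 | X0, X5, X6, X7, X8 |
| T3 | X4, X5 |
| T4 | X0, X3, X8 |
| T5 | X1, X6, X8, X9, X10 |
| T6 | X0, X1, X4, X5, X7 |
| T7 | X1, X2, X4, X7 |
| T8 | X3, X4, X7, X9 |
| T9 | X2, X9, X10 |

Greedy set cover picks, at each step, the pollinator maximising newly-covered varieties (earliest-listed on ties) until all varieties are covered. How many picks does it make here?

4

Greedy: pick T2 (covers 5 new) → pick T5 (covers 3 new) → pick T7 (covers 2 new) → pick T4 (covers 1 new). Total picks: 4.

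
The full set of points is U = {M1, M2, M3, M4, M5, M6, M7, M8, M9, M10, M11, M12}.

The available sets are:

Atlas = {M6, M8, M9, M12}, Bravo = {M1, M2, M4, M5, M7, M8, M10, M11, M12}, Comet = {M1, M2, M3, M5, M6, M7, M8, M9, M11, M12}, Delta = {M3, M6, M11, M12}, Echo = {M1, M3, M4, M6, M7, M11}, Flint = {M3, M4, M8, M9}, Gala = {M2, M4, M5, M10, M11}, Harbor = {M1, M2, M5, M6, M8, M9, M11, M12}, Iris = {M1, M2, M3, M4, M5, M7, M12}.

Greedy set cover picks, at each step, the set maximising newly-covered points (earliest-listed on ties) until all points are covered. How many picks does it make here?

Greedy: pick Comet (covers 10 new) → pick Bravo (covers 2 new). Total picks: 2.

2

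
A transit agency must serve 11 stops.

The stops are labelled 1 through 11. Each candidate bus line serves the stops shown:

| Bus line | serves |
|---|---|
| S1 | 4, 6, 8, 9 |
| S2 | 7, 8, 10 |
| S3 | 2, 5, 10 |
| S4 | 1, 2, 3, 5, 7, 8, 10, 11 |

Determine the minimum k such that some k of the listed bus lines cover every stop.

S1 and S4 together: S1 ∪ S4 = {1, 2, 3, 4, 5, 6, 7, 8, 9, 10, 11} — every stop is covered.
No single bus line has all 11 stops (the largest, S4, has 8), so 2 is optimal.

2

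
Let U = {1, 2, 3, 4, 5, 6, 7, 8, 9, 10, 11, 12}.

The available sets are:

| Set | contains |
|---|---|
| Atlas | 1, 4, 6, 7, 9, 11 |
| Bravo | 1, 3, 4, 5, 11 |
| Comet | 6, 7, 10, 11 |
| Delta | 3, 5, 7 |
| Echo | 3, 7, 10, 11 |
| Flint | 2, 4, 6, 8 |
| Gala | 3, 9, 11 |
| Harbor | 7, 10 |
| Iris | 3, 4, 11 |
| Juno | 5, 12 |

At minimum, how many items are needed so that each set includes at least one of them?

4

Take H = {2, 5, 7, 11}. Each listed set contains at least one of these, so H is a hitting set of size 4.
The sets Flint, Gala, Harbor, Juno are pairwise disjoint, so any hitting set needs a separate item for each — at least 4. Hence 4 is optimal.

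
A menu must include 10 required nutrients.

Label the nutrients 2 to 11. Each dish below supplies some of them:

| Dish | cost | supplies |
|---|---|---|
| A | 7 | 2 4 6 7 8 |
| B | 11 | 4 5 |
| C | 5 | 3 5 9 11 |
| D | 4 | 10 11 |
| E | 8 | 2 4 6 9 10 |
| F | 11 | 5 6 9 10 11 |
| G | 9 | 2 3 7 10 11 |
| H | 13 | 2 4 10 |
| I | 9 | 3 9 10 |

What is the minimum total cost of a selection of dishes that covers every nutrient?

16

A, C, D together cover every nutrient (A ∪ C ∪ D = {2, 3, 4, 5, 6, 7, 8, 9, 10, 11}); total cost 7 + 5 + 4 = 16.
No covering selection has total cost below 16.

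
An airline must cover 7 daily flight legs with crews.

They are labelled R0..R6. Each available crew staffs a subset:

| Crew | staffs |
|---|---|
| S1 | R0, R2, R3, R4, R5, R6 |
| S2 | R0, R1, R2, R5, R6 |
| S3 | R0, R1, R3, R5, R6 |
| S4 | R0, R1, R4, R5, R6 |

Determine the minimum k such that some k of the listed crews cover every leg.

Take {S1, S3}. Their union is {R0, R1, R2, R3, R4, R5, R6}, which is all 7 legs.
No single crew has all 7 legs (the largest, S1, has 6), so 2 is optimal.

2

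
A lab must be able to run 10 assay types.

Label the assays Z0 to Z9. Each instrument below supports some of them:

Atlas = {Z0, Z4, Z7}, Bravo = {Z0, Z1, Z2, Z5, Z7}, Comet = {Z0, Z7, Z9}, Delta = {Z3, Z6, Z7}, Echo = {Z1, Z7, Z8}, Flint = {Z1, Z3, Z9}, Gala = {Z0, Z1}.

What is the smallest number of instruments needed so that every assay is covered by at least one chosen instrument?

Atlas and Bravo and Delta and Echo and Flint together: Atlas ∪ Bravo ∪ Delta ∪ Echo ∪ Flint = {Z0, Z1, Z2, Z3, Z4, Z5, Z6, Z7, Z8, Z9} — every assay is covered.
No 4 of the 7 instruments cover everything (all 35 combinations miss at least one assay), so 5 is optimal.

5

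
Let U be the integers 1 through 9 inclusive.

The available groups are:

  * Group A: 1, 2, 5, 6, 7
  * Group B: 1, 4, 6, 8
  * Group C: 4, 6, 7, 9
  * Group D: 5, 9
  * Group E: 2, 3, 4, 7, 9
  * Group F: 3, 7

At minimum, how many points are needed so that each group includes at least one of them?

3

Take H = {1, 3, 9}. Each listed group contains at least one of these, so H is a hitting set of size 3.
The groups B, D, F are pairwise disjoint, so any hitting set needs a separate point for each — at least 3. Hence 3 is optimal.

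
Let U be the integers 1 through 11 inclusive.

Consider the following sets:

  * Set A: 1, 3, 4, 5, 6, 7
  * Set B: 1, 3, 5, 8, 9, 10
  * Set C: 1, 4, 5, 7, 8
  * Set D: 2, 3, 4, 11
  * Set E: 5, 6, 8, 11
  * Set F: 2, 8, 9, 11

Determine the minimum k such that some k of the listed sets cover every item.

A and B and F together: A ∪ B ∪ F = {1, 2, 3, 4, 5, 6, 7, 8, 9, 10, 11} — every item is covered.
Only B contains 10, so B is forced; the remaining 5 items need at least 2 more sets (each remaining set adds at most 3) — so at least 3 sets are needed, and 3 is optimal.

3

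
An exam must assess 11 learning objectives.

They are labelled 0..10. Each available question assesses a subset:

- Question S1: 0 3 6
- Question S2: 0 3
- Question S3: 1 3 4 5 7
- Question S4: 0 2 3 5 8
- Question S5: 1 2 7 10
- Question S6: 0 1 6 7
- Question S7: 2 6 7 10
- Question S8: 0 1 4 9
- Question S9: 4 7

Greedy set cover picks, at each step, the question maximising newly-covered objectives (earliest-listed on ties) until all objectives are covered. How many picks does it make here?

4

Greedy: pick S3 (covers 5 new) → pick S4 (covers 3 new) → pick S7 (covers 2 new) → pick S8 (covers 1 new). Total picks: 4.
(The true minimum cover uses only 3 questions, so greedy is not optimal here.)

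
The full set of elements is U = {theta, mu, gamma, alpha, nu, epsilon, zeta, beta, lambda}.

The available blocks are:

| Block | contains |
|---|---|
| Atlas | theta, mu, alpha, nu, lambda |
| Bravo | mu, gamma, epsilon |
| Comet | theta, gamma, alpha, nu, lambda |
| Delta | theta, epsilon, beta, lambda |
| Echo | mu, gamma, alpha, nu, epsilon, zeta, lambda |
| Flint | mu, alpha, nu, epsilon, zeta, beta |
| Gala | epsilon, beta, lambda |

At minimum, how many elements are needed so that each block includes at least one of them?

H = {alpha, epsilon} meets every block (each contains at least one member of H), and |H| = 2.
No single element lies in every block, so at least 2 are needed and 2 is optimal.

2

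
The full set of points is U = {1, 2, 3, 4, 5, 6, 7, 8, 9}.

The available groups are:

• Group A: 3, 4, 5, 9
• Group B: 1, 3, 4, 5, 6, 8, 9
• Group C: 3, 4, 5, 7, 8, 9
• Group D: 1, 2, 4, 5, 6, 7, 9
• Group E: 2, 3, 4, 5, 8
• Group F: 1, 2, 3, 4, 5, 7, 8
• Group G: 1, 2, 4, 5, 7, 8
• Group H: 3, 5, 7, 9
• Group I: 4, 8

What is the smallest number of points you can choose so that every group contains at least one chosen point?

2

Take T = {4, 9}. Each listed group contains at least one of these, so T is a hitting set of size 2.
The groups H, I are pairwise disjoint, so any hitting set needs a separate point for each — at least 2. Hence 2 is optimal.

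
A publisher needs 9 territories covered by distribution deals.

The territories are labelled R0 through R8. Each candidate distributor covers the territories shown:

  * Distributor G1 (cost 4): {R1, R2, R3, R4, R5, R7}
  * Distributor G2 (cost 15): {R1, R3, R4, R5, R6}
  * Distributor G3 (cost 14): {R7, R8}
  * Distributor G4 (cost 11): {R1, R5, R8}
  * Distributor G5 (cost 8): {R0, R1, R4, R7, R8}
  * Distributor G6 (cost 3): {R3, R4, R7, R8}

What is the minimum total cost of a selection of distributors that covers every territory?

G1, G2, G5 together cover every territory (G1 ∪ G2 ∪ G5 = {R0, R1, R2, R3, R4, R5, R6, R7, R8}); total cost 4 + 15 + 8 = 27.
The greedy pick G1, G6, G5, G2 costs 30; no covering selection beats 27.

27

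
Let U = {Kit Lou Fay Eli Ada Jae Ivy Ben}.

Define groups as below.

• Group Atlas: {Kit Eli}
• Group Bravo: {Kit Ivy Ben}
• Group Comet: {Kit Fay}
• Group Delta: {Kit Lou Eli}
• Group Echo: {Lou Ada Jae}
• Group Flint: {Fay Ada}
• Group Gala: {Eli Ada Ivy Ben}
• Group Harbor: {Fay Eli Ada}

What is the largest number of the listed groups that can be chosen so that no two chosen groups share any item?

2

Atlas, Echo are pairwise disjoint (Atlas={Kit,Eli}; Echo={Lou,Ada,Jae}).
Every remaining group overlaps one of these, and no 3 of the listed groups are pairwise disjoint, so 2 is the maximum.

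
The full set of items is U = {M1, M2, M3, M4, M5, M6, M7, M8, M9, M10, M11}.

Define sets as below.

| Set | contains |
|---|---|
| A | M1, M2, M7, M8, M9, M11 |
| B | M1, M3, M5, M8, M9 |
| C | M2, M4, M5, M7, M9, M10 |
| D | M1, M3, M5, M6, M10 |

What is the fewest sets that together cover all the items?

3

A, C, and D cover everything between them: the union {M1, M2, M3, M4, M5, M6, M7, M8, M9, M10, M11} is all of U.
Only C contains M4, so C is forced; the remaining 5 items need at least 2 more sets (each remaining set adds at most 3) — so at least 3 sets are needed, and 3 is optimal.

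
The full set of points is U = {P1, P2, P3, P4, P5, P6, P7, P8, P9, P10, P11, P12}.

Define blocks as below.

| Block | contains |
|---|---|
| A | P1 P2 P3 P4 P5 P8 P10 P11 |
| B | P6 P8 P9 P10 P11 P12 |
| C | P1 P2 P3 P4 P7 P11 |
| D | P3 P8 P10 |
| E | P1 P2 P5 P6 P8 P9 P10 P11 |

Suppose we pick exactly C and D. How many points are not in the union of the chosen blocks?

Union of C, D = {P1, P2, P3, P4, P7, P8, P10, P11}.
Not covered: P5, P6, P9, P12 — 4 points.

4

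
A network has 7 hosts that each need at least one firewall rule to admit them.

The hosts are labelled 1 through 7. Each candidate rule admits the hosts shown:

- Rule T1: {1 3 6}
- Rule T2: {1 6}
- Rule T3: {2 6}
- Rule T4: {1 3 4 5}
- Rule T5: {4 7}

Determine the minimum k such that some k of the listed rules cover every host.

T3 and T4 and T5 together: T3 ∪ T4 ∪ T5 = {1, 2, 3, 4, 5, 6, 7} — every host is covered.
Only T3 contains 2, so T3 is forced; the remaining 5 hosts need at least 2 more rules (each remaining rule adds at most 4) — so at least 3 rules are needed, and 3 is optimal.

3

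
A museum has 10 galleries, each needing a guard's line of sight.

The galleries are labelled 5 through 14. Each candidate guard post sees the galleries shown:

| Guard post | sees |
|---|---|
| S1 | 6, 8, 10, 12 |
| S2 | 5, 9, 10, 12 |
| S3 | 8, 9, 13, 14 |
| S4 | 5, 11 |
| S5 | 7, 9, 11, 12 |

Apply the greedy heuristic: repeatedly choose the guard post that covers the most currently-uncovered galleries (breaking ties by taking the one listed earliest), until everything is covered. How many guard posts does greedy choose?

4

Greedy: pick S1 (covers 4 new) → pick S3 (covers 3 new) → pick S4 (covers 2 new) → pick S5 (covers 1 new). Total picks: 4.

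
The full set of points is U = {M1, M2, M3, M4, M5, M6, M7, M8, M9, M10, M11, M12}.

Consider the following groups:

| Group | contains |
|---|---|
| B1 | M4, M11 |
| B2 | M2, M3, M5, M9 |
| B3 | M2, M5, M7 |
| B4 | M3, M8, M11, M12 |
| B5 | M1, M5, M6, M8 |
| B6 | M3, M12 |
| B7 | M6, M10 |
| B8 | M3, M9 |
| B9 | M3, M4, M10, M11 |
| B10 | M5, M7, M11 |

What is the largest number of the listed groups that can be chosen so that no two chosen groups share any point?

B1, B3, B7, B8 are pairwise disjoint (B1={M4,M11}; B3={M2,M5,M7}; B7={M6,M10}; B8={M3,M9}).
Every remaining group overlaps one of these, and no 5 of the listed groups are pairwise disjoint, so 4 is the maximum.

4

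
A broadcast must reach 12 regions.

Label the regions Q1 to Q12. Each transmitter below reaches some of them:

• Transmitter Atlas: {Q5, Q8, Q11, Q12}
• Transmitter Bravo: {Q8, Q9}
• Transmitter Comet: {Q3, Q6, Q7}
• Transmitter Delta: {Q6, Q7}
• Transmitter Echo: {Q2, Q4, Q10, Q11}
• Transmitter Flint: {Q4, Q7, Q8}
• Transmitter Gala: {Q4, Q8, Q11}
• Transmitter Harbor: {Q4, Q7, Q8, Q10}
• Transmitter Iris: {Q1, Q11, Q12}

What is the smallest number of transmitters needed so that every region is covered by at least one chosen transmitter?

Take {Atlas, Bravo, Comet, Echo, Iris}. Their union is {Q1, Q2, Q3, Q4, Q5, Q6, Q7, Q8, Q9, Q10, Q11, Q12}, which is all 12 regions.
No 4 of the 9 transmitters cover everything (all 126 combinations miss at least one region), so 5 is optimal.

5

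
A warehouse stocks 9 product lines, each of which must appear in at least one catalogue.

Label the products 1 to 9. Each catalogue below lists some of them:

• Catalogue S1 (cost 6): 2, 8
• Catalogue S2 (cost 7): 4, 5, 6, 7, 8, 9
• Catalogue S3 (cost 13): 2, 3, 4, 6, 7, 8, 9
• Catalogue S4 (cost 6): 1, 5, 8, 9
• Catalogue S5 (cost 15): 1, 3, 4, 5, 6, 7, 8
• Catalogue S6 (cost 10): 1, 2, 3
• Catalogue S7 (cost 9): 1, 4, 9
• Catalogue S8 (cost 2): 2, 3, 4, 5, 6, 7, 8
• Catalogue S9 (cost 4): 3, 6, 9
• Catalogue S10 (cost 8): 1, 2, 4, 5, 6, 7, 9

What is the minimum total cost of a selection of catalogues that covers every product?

S4, S8 together cover every product (S4 ∪ S8 = {1, 2, 3, 4, 5, 6, 7, 8, 9}); total cost 6 + 2 = 8.
No covering selection has total cost below 8.

8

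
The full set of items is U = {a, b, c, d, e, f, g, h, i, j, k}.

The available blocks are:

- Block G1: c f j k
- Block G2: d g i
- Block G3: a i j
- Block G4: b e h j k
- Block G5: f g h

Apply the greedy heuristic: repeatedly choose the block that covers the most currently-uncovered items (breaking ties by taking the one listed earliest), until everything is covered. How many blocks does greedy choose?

4

Greedy: pick G4 (covers 5 new) → pick G2 (covers 3 new) → pick G1 (covers 2 new) → pick G3 (covers 1 new). Total picks: 4.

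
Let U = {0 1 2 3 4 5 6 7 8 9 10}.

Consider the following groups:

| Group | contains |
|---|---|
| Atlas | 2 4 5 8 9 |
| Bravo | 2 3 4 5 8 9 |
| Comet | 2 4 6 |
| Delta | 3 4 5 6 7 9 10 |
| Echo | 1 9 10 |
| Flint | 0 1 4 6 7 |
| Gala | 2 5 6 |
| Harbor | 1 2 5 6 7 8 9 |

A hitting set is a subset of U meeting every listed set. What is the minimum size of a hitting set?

2

Take H = {6, 9}. Each listed group contains at least one of these, so H is a hitting set of size 2.
The groups Comet, Echo are pairwise disjoint, so any hitting set needs a separate item for each — at least 2. Hence 2 is optimal.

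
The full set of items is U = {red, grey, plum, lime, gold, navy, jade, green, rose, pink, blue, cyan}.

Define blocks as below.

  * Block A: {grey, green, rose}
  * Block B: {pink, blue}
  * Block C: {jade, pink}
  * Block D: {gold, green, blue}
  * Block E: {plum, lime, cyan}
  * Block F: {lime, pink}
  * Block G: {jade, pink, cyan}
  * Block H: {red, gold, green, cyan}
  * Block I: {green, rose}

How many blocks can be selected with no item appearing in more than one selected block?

3

B, E, I are pairwise disjoint (B={pink,blue}; E={plum,lime,cyan}; I={green,rose}).
Every remaining block overlaps one of these, and no 4 of the listed blocks are pairwise disjoint, so 3 is the maximum.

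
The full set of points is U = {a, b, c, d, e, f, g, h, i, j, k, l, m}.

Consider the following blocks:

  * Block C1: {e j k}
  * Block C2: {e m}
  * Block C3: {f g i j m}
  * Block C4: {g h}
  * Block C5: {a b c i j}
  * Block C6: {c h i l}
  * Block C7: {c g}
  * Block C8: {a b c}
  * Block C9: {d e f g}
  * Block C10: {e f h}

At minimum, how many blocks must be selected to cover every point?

5

Take {C1, C3, C5, C6, C9}. Their union is {a, b, c, d, e, f, g, h, i, j, k, l, m}, which is all 13 points.
No 4 of the 10 blocks cover everything (all 210 combinations miss at least one point), so 5 is optimal.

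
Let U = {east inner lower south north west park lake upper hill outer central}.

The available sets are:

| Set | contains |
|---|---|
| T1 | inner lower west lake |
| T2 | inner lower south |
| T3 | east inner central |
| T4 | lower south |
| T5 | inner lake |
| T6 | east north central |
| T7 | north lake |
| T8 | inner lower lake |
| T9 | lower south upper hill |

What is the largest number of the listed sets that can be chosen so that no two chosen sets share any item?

T5, T6, T9 are pairwise disjoint (T5={inner,lake}; T6={east,north,central}; T9={lower,south,upper,hill}).
Every remaining set overlaps one of these, and no 4 of the listed sets are pairwise disjoint, so 3 is the maximum.

3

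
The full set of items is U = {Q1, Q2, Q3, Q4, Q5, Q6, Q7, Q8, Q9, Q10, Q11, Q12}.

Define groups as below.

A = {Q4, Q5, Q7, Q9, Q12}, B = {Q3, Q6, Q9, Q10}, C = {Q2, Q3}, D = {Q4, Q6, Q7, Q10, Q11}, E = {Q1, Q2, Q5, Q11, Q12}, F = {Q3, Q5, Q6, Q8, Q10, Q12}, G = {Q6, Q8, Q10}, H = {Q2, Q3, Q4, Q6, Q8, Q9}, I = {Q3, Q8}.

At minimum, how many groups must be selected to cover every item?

A, E, and F cover everything between them: the union {Q1, Q2, Q3, Q4, Q5, Q6, Q7, Q8, Q9, Q10, Q11, Q12} is all of U.
Only E contains Q1, so E is forced; the remaining 7 items need at least 2 more groups (each remaining group adds at most 5) — so at least 3 groups are needed, and 3 is optimal.

3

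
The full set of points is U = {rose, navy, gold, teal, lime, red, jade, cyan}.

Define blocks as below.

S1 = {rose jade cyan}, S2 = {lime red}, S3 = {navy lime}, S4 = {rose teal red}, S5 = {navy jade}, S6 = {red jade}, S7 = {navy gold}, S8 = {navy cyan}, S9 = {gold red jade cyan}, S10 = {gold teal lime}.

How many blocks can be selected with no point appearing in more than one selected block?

S1, S2, S7 are pairwise disjoint (S1={rose,jade,cyan}; S2={lime,red}; S7={navy,gold}).
Every remaining block overlaps one of these, and no 4 of the listed blocks are pairwise disjoint, so 3 is the maximum.

3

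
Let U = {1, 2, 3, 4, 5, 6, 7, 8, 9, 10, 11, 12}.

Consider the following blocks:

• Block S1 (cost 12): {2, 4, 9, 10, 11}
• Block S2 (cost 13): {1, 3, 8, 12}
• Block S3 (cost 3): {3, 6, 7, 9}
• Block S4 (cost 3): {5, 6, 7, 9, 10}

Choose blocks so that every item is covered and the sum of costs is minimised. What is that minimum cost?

S1, S2, S4 together cover every item (S1 ∪ S2 ∪ S4 = {1, 2, 3, 4, 5, 6, 7, 8, 9, 10, 11, 12}); total cost 12 + 13 + 3 = 28.
The greedy pick S4, S3, S1, S2 costs 31; no covering selection beats 28.

28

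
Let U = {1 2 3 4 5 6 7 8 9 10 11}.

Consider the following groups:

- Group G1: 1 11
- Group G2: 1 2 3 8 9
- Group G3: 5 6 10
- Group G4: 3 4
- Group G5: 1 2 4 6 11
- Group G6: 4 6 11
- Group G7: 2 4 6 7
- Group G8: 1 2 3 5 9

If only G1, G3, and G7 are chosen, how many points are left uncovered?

Union of G1, G3, G7 = {1, 2, 4, 5, 6, 7, 10, 11}.
Not covered: 3, 8, 9 — 3 points.

3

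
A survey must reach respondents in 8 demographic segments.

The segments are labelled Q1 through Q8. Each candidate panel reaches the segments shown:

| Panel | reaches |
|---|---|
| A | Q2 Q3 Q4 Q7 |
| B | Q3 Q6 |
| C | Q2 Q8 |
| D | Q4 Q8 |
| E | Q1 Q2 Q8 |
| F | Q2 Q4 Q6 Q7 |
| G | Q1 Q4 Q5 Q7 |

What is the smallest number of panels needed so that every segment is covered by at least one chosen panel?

Take {B, C, G}. Their union is {Q1, Q2, Q3, Q4, Q5, Q6, Q7, Q8}, which is all 8 segments.
Only G contains Q5, so G is forced; the remaining 4 segments need at least 2 more panels (each remaining panel adds at most 2) — so at least 3 panels are needed, and 3 is optimal.

3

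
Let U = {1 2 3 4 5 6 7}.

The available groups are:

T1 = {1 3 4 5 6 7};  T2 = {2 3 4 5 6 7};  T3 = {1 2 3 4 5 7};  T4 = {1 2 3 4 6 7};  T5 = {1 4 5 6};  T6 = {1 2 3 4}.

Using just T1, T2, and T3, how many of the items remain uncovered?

0

Union of T1, T2, T3 = {1, 2, 3, 4, 5, 6, 7} — that's every item, so 0 are uncovered.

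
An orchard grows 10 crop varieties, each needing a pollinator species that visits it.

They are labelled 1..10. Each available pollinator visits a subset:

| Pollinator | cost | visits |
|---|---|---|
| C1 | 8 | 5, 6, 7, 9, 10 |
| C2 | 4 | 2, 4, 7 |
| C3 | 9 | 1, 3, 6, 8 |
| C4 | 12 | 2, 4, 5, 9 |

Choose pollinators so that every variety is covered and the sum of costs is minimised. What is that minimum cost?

21

C1, C2, C3 together cover every variety (C1 ∪ C2 ∪ C3 = {1, 2, 3, 4, 5, 6, 7, 8, 9, 10}); total cost 8 + 4 + 9 = 21.
No covering selection has total cost below 21.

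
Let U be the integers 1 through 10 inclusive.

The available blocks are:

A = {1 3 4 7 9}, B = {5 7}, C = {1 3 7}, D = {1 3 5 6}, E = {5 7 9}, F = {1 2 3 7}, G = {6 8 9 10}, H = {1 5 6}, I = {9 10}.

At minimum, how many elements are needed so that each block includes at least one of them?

T = {6, 7, 10} meets every block (each contains at least one member of T), and |T| = 3.
No choice of 2 elements meets every block, so 3 is the minimum.

3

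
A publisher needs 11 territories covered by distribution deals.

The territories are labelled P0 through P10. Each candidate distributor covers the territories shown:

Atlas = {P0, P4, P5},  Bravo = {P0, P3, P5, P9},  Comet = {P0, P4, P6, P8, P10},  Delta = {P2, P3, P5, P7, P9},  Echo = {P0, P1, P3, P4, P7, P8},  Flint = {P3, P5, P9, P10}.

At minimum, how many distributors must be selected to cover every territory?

3

Take {Comet, Delta, Echo}. Their union is {P0, P1, P2, P3, P4, P5, P6, P7, P8, P9, P10}, which is all 11 territories.
Only Echo contains P1, so Echo is forced; the remaining 5 territories need at least 2 more distributors (each remaining distributor adds at most 3) — so at least 3 distributors are needed, and 3 is optimal.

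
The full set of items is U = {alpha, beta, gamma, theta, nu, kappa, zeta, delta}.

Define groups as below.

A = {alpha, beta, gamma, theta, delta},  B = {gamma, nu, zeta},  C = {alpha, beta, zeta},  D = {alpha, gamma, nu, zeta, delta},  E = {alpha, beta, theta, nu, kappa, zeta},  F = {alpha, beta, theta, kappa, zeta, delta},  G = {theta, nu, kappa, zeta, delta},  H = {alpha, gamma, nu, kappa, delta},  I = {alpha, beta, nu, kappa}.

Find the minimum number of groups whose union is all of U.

2

Take {D, E}. Their union is {alpha, beta, gamma, theta, nu, kappa, zeta, delta}, which is all 8 items.
No single group has all 8 items (the largest, E, has 6), so 2 is optimal.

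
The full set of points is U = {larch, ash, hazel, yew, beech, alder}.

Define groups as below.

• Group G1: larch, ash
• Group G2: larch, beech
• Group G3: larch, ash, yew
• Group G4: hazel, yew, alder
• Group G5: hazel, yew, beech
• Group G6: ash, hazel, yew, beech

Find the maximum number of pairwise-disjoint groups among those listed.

2

G1, G4 are pairwise disjoint (G1={larch,ash}; G4={hazel,yew,alder}).
Every remaining group overlaps one of these, and no 3 of the listed groups are pairwise disjoint, so 2 is the maximum.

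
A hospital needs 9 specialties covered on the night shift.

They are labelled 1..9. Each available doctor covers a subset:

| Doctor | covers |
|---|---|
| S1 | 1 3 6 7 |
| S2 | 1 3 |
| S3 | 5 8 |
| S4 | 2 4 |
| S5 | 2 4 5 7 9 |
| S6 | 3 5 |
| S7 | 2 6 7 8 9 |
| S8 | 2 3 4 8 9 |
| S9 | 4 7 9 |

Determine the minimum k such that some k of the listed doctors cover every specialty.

S2 and S5 and S7 together: S2 ∪ S5 ∪ S7 = {1, 2, 3, 4, 5, 6, 7, 8, 9} — every specialty is covered.
No 2 of the 9 doctors cover everything (all 36 combinations miss at least one specialty), so 3 is optimal.

3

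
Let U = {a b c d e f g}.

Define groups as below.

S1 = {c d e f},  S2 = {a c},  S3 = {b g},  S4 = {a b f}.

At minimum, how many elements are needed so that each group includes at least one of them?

2

H = {b, c} meets every group (each contains at least one member of H), and |H| = 2.
The groups S2, S3 are pairwise disjoint, so any hitting set needs a separate element for each — at least 2. Hence 2 is optimal.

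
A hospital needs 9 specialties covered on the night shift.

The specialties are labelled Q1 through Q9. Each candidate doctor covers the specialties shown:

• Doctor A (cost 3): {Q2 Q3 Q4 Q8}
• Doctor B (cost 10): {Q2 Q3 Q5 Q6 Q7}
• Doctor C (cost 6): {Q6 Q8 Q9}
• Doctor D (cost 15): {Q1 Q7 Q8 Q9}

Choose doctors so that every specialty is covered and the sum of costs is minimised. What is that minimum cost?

28

A, B, D together cover every specialty (A ∪ B ∪ D = {Q1, Q2, Q3, Q4, Q5, Q6, Q7, Q8, Q9}); total cost 3 + 10 + 15 = 28.
The greedy pick A, C, B, D costs 34; no covering selection beats 28.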